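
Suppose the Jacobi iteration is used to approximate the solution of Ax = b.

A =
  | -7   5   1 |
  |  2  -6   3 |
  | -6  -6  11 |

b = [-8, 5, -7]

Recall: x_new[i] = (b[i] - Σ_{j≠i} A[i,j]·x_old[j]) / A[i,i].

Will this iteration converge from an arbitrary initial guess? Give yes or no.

yes

Write A = D+L+U with D = diag(-7, -6, 11).
Jacobi T = -D⁻¹(L+U): T[1,0] = -(2)/(-6) = +0.3333; T[1,1] = 0.
  T[0,:] = [+0.0000  +0.7143  +0.1429]
  T[1,:] = [+0.3333  +0.0000  +0.5000]
  T[2,:] = [+0.5455  +0.5455  +0.0000]
eigenvalue magnitudes: 0.9116, 0.4921, 0.4921.
ρ(T) = max|λ| = 0.9116; 0.9116 < 1 ⇒ converges.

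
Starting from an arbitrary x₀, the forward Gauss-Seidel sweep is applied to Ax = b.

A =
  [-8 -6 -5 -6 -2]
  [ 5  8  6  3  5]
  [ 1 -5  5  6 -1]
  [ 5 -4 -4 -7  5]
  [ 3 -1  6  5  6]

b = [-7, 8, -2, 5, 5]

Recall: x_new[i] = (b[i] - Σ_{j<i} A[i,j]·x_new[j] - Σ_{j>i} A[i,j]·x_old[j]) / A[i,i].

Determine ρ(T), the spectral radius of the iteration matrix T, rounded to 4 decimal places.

1.3476

A = D + L + U where D = diag(-8, 8, 5, -7, 6).
Gauss-Seidel: T = -(D+L)⁻¹U, row 0 first, T[0,1] = -(-6)/(-8) = -0.7500; later rows by forward substitution.
  T[0,:] = [+0.0000 -0.7500 -0.6250 -0.7500 -0.2500]
  T[1,:] = [+0.0000 +0.4688 -0.3594 +0.0938 -0.4688]
  T[2,:] = [+0.0000 +0.6188 -0.2344 -0.9562 -0.2188]
  T[3,:] = [+0.0000 -1.1571 -0.1071 -0.0429 +0.9286]
  T[4,:] = [+0.0000 +0.7987 +0.5763 +1.3826 -0.5082]
|eigenvalues of T|: 1.3476, 0.5927, 0.5927, 0.5093, 0.0000.
spectral radius ρ = 1.3476; 1.3476 > 1, so it fails to converge.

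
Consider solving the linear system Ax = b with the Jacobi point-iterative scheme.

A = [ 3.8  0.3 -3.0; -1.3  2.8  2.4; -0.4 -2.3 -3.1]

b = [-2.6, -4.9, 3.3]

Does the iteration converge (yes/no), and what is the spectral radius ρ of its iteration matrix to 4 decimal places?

yes, ρ = 0.8997

A = D + L + U where D = diag(3.8, 2.8, -3.1).
Jacobi T = -D⁻¹(L+U): T[2,1] = -(-2.3)/(-3.1) = -0.7419; T[2,2] = 0.
  T[0,:] = [+0.0000  -0.0789  +0.7895]
  T[1,:] = [+0.4643  +0.0000  -0.8571]
  T[2,:] = [-0.1290  -0.7419  +0.0000]
|λ(T)| sorted: 0.8997, 0.5586, 0.5586.
ρ = 0.8997; 0.8997 < 1: convergent.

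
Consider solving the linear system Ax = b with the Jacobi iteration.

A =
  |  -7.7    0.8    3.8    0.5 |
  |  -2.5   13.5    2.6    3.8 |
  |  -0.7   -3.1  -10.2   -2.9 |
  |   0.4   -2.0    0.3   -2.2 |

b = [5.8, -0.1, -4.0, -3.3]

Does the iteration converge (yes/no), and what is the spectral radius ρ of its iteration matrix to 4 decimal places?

Let D = diag(-7.7, 13.5, -10.2, -2.2); L, U the strict triangles.
T_J = -D⁻¹(L+U): T[3,1] = -(-2)/(-2.2) = -0.9091; T[3,3] = 0.
  T[0,:] = [+0.0000  +0.1039  +0.4935  +0.0649]
  T[1,:] = [+0.1852  +0.0000  -0.1926  -0.2815]
  T[2,:] = [-0.0686  -0.3039  +0.0000  -0.2843]
  T[3,:] = [+0.1818  -0.9091  +0.1364  +0.0000]
|eigenvalues of T|: 0.7093, 0.4747, 0.3449, 0.3449.
ρ(T) = max|λ| = 0.7093; 0.7093 < 1 ⇒ converges.

yes, ρ = 0.7093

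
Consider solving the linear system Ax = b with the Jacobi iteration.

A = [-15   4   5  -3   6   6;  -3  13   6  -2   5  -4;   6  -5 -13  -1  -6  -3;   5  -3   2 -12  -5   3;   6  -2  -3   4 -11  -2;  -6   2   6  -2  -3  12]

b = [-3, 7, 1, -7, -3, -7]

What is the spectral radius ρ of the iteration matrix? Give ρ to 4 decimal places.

Let D = diag(-15, 13, -13, -12, -11, 12); L, U the strict triangles.
Jacobi T = -D⁻¹(L+U): T[4,0] = -(6)/(-11) = +0.5455; T[4,4] = 0.
  T[0,:] = [+0.0000, +0.2667, +0.3333, -0.2000, +0.4000, +0.4000]
  T[1,:] = [+0.2308, +0.0000, -0.4615, +0.1538, -0.3846, +0.3077]
  T[2,:] = [+0.4615, -0.3846, +0.0000, -0.0769, -0.4615, -0.2308]
  T[3,:] = [+0.4167, -0.2500, +0.1667, +0.0000, -0.4167, +0.2500]
  T[4,:] = [+0.5455, -0.1818, -0.2727, +0.3636, +0.0000, -0.1818]
  T[5,:] = [+0.5000, -0.1667, -0.5000, +0.1667, +0.2500, +0.0000]
moduli |λ_i(T)| = 1.1373, 0.7054, 0.4265, 0.4265, 0.2676, 0.2676.
ρ = 1.1373; 1.1373 > 1 ⇒ diverges.

1.1373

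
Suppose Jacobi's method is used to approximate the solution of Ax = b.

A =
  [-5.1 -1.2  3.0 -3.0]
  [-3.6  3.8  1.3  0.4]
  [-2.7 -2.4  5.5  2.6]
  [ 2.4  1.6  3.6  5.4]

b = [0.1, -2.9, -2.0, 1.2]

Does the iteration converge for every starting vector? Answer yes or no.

no

Split A = D + L + U, D = diag(-5.1, 3.8, 5.5, 5.4).
Jacobi T = -D⁻¹(L+U): T[2,3] = -(2.6)/(5.5) = -0.4727; T[2,2] = 0.
  T[0,:] = [+0.0000, -0.2353, +0.5882, -0.5882]
  T[1,:] = [+0.9474, +0.0000, -0.3421, -0.1053]
  T[2,:] = [+0.4909, +0.4364, +0.0000, -0.4727]
  T[3,:] = [-0.4444, -0.2963, -0.6667, +0.0000]
eigenvalue magnitudes: 1.1781, 0.7202, 0.7202, 0.5433.
spectral radius ρ = 1.1781; 1.1781 > 1 ⇒ diverges.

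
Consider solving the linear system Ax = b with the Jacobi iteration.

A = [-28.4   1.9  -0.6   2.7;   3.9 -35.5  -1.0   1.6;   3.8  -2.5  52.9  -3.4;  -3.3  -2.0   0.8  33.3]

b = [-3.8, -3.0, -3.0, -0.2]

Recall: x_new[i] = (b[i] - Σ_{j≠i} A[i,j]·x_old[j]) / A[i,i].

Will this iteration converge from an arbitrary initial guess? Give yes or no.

Let D = diag(-28.4, -35.5, 52.9, 33.3); L, U the strict triangles.
Jacobi: T = -D⁻¹(L+U), T[1,2] = -(-1)/(-35.5) = -0.0282; T[1,1] = 0.
  T[0,:] = [+0.0000  +0.0669  -0.0211  +0.0951]
  T[1,:] = [+0.1099  +0.0000  -0.0282  +0.0451]
  T[2,:] = [-0.0718  +0.0473  +0.0000  +0.0643]
  T[3,:] = [+0.0991  +0.0601  -0.0240  +0.0000]
|eigenvalues of T|: 0.1531, 0.0985, 0.0555, 0.0009.
ρ(T) = max|λ| = 0.1531; 0.1531 < 1, so it converges for any x₀.

yes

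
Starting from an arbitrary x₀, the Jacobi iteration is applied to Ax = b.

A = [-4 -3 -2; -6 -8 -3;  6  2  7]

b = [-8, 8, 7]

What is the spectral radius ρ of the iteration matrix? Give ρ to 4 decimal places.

Write A = D+L+U with D = diag(-4, -8, 7).
Jacobi T = -D⁻¹(L+U): T[0,1] = -(-3)/(-4) = -0.7500; T[0,0] = 0.
  T[0,:] = [+0.0000  -0.7500  -0.5000]
  T[1,:] = [-0.7500  +0.0000  -0.3750]
  T[2,:] = [-0.8571  -0.2857  +0.0000]
|roots of det(T-λI)|: 1.1803, 0.8210, 0.3593.
ρ(T) = max|λ| = 1.1803; 1.1803 > 1: divergent.

1.1803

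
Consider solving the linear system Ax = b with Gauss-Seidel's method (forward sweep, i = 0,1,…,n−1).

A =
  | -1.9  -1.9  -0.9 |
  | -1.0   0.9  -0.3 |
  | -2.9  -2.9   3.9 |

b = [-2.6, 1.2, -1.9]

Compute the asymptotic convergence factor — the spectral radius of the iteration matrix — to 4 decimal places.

1.4340

Split A = D + L + U, D = diag(-1.9, 0.9, 3.9).
Gauss-Seidel: T = -(D+L)⁻¹U, row 0 first, T[0,1] = -(-1.9)/(-1.9) = -1.0000; later rows by forward substitution.
  T[0,:] = [+0.0000, -1.0000, -0.4737]
  T[1,:] = [+0.0000, -1.1111, -0.1930]
  T[2,:] = [+0.0000, -1.5698, -0.4957]
|roots of det(T-λI)|: 1.4340, 0.1728, 0.0000.
ρ(T) = max|λ| = 1.4340; 1.4340 > 1: divergent.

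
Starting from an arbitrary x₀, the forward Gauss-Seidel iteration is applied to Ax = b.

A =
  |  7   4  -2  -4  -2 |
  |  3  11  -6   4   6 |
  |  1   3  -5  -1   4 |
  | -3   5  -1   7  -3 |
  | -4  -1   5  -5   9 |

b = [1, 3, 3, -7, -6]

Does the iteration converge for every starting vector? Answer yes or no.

no

Write A = D+L+U with D = diag(7, 11, -5, 7, 9).
GS T = -(D+L)⁻¹U: row 0 first, T[0,2] = -(-2)/(7) = +0.2857; later rows by forward substitution.
  T[0,:] = [+0.0000 -0.5714 +0.2857 +0.5714 +0.2857]
  T[1,:] = [+0.0000 +0.1558 +0.4675 -0.5195 -0.6234]
  T[2,:] = [+0.0000 -0.0208 +0.3377 -0.3974 +0.4831]
  T[3,:] = [+0.0000 -0.3592 -0.1633 +0.5592 +1.0653]
  T[4,:] = [+0.0000 -0.4247 -0.0994 +0.7277 +0.3812]
eigenvalue magnitudes: 1.6533, 0.5183, 0.2416, 0.0574, 0.0000.
spectral radius ρ = 1.6533; 1.6533 > 1 ⇒ diverges.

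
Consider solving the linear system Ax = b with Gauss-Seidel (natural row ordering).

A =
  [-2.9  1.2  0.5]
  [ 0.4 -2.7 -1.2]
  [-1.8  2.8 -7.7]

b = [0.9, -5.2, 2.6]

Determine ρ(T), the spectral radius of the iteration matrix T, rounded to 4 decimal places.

0.2832

Let D = diag(-2.9, -2.7, -7.7); L, U the strict triangles.
GS T = -(D+L)⁻¹U: row 0 first, T[0,1] = -(1.2)/(-2.9) = +0.4138; later rows by forward substitution.
  T[0,:] = [+0.0000 +0.4138 +0.1724]
  T[1,:] = [+0.0000 +0.0613 -0.4189]
  T[2,:] = [+0.0000 -0.0744 -0.1926]
|eigenvalues of T|: 0.2832, 0.1518, 0.0000.
ρ(T) = max|λ| = 0.2832; 0.2832 < 1, so it converges for any x₀.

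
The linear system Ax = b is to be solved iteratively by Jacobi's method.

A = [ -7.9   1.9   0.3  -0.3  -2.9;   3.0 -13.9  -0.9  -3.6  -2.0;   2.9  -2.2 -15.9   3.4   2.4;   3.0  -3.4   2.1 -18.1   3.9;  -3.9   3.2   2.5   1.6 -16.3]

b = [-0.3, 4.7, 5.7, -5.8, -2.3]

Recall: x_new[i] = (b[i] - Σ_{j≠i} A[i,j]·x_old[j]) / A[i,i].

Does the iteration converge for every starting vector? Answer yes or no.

yes

A = D + L + U where D = diag(-7.9, -13.9, -15.9, -18.1, -16.3).
T_J = -D⁻¹(L+U): T[2,1] = -(-2.2)/(-15.9) = -0.1384; T[2,2] = 0.
  T[0,:] = [+0.0000 +0.2405 +0.0380 -0.0380 -0.3671]
  T[1,:] = [+0.2158 +0.0000 -0.0647 -0.2590 -0.1439]
  T[2,:] = [+0.1824 -0.1384 +0.0000 +0.2138 +0.1509]
  T[3,:] = [+0.1657 -0.1878 +0.1160 +0.0000 +0.2155]
  T[4,:] = [-0.2393 +0.1963 +0.1534 +0.0982 +0.0000]
|λ(T)| sorted: 0.5121, 0.3488, 0.2486, 0.1616, 0.0764.
spectral radius ρ = 0.5121; 0.5121 < 1: convergent.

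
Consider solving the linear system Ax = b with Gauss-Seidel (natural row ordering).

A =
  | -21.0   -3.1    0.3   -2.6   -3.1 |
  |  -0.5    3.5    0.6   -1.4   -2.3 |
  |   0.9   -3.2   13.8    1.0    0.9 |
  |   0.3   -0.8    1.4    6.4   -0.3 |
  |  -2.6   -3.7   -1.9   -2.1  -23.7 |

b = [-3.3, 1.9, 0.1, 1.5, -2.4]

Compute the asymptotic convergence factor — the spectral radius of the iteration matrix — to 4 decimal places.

Split A = D + L + U, D = diag(-21, 3.5, 13.8, 6.4, -23.7).
T_GS = -(D+L)⁻¹U: row 0 first, T[0,4] = -(-3.1)/(-21) = -0.1476; later rows by forward substitution.
  T[0,:] = [+0.0000  -0.1476  +0.0143  -0.1238  -0.1476]
  T[1,:] = [+0.0000  -0.0211  -0.1694  +0.3823  +0.6361]
  T[2,:] = [+0.0000  +0.0047  -0.0402  +0.0243  +0.0919]
  T[3,:] = [+0.0000  +0.0032  -0.0130  +0.0483  +0.1132]
  T[4,:] = [+0.0000  +0.0188  +0.0293  -0.0523  -0.1005]
|λ(T)| sorted: 0.1598, 0.0825, 0.0268, 0.0268, 0.0000.
spectral radius ρ = 0.1598; 0.1598 < 1 ⇒ converges.

0.1598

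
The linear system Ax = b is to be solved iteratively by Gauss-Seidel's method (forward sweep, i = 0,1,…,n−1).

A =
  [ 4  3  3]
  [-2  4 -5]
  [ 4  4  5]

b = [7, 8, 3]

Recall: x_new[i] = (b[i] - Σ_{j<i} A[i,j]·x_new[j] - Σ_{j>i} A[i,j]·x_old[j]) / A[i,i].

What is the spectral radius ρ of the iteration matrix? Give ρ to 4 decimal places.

Split A = D + L + U, D = diag(4, 4, 5).
Gauss-Seidel: T = -(D+L)⁻¹U, row 0 first, T[0,2] = -(3)/(4) = -0.7500; later rows by forward substitution.
  T[0,:] = [+0.0000 -0.7500 -0.7500]
  T[1,:] = [+0.0000 -0.3750 +0.8750]
  T[2,:] = [+0.0000 +0.9000 -0.1000]
|λ(T)| sorted: 1.1355, 0.6605, 0.0000.
ρ = 1.1355; 1.1355 > 1 ⇒ diverges.

1.1355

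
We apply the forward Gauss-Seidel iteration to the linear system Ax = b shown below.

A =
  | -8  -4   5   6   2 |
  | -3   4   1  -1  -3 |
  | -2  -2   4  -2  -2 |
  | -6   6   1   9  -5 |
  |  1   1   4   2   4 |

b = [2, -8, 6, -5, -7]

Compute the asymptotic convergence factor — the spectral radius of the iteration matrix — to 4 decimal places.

1.4971

Write A = D+L+U with D = diag(-8, 4, 4, 9, 4).
T_GS = -(D+L)⁻¹U: row 0 first, T[0,4] = -(2)/(-8) = +0.2500; later rows by forward substitution.
  T[0,:] = [+0.0000, -0.5000, +0.6250, +0.7500, +0.2500]
  T[1,:] = [+0.0000, -0.3750, +0.2188, +0.8125, +0.9375]
  T[2,:] = [+0.0000, -0.4375, +0.4219, +1.2812, +1.0938]
  T[3,:] = [+0.0000, -0.0347, +0.2240, -0.1840, -0.0243]
  T[4,:] = [+0.0000, +0.6736, -0.7448, -1.5799, -1.3785]
moduli |λ_i(T)| = 1.4971, 0.2308, 0.1585, 0.1585, 0.0000.
spectral radius ρ = 1.4971; 1.4971 > 1, so it fails to converge.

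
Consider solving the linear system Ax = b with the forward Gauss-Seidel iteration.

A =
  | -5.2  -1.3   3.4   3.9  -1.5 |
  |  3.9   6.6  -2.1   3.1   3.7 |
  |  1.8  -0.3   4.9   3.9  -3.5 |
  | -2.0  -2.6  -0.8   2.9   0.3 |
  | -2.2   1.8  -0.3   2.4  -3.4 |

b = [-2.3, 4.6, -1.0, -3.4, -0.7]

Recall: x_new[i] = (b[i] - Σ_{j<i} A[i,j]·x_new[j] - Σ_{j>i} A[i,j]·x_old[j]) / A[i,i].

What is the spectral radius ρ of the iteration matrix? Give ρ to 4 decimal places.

1.2024

Split A = D + L + U, D = diag(-5.2, 6.6, 4.9, 2.9, -3.4).
Gauss-Seidel: T = -(D+L)⁻¹U, row 0 first, T[0,2] = -(3.4)/(-5.2) = +0.6538; later rows by forward substitution.
  T[0,:] = [+0.0000 -0.2500 +0.6538 +0.7500 -0.2885]
  T[1,:] = [+0.0000 +0.1477 -0.0682 -0.9129 -0.3902]
  T[2,:] = [+0.0000 +0.1009 -0.2444 -1.1273 +0.7964]
  T[3,:] = [+0.0000 -0.0121 +0.3224 -0.6122 -0.4325]
  T[4,:] = [+0.0000 +0.2225 -0.2100 -1.3012 -0.3955]
eigenvalue magnitudes: 1.2024, 0.6864, 0.6864, 0.0075, 0.0000.
ρ = 1.2024; 1.2024 > 1 ⇒ diverges.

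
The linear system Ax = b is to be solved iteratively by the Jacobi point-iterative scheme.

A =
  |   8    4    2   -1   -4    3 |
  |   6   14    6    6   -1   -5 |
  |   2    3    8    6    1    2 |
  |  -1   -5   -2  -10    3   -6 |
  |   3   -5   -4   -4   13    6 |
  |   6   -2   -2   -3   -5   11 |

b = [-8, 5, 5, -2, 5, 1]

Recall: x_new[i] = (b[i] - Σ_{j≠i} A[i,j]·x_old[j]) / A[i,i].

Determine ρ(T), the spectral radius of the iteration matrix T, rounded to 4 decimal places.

1.1783

Write A = D+L+U with D = diag(8, 14, 8, -10, 13, 11).
Jacobi: T = -D⁻¹(L+U), T[2,3] = -(6)/(8) = -0.7500; T[2,2] = 0.
  T[0,:] = [+0.0000 -0.5000 -0.2500 +0.1250 +0.5000 -0.3750]
  T[1,:] = [-0.4286 +0.0000 -0.4286 -0.4286 +0.0714 +0.3571]
  T[2,:] = [-0.2500 -0.3750 +0.0000 -0.7500 -0.1250 -0.2500]
  T[3,:] = [-0.1000 -0.5000 -0.2000 +0.0000 +0.3000 -0.6000]
  T[4,:] = [-0.2308 +0.3846 +0.3077 +0.3077 +0.0000 -0.4615]
  T[5,:] = [-0.5455 +0.1818 +0.1818 +0.2727 +0.4545 +0.0000]
|eigenvalues of T|: 1.1783, 0.9039, 0.7472, 0.7472, 0.3225, 0.0699.
ρ = 1.1783; 1.1783 > 1, so it fails to converge.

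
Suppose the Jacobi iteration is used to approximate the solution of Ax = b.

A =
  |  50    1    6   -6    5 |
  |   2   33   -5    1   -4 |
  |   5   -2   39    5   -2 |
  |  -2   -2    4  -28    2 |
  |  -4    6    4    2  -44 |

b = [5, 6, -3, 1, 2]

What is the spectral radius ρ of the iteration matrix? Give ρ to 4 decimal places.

0.2291

Diagonal D = diag(50, 33, 39, -28, -44); L, U strict lower/upper.
T_J = -D⁻¹(L+U): T[0,1] = -(1)/(50) = -0.0200; T[0,0] = 0.
  T[0,:] = [+0.0000 -0.0200 -0.1200 +0.1200 -0.1000]
  T[1,:] = [-0.0606 +0.0000 +0.1515 -0.0303 +0.1212]
  T[2,:] = [-0.1282 +0.0513 +0.0000 -0.1282 +0.0513]
  T[3,:] = [-0.0714 -0.0714 +0.1429 +0.0000 +0.0714]
  T[4,:] = [-0.0909 +0.1364 +0.0909 +0.0455 +0.0000]
|roots of det(T-λI)|: 0.2291, 0.1777, 0.1061, 0.1061, 0.0674.
ρ(T) = max|λ| = 0.2291; 0.2291 < 1 ⇒ converges.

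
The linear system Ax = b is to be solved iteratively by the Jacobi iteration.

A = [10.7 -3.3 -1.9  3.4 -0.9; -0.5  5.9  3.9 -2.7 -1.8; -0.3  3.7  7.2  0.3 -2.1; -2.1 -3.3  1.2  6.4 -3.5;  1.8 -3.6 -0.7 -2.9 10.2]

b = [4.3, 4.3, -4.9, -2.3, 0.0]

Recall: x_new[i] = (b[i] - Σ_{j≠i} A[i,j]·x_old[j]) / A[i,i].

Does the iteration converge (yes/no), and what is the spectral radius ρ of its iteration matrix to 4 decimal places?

yes, ρ = 0.9269

Diagonal D = diag(10.7, 5.9, 7.2, 6.4, 10.2); L, U strict lower/upper.
Jacobi T = -D⁻¹(L+U): T[3,2] = -(1.2)/(6.4) = -0.1875; T[3,3] = 0.
  T[0,:] = [+0.0000, +0.3084, +0.1776, -0.3178, +0.0841]
  T[1,:] = [+0.0847, +0.0000, -0.6610, +0.4576, +0.3051]
  T[2,:] = [+0.0417, -0.5139, +0.0000, -0.0417, +0.2917]
  T[3,:] = [+0.3281, +0.5156, -0.1875, +0.0000, +0.5469]
  T[4,:] = [-0.1765, +0.3529, +0.0686, +0.2843, +0.0000]
|eigenvalues of T|: 0.9269, 0.7795, 0.3000, 0.3000, 0.2899.
ρ(T) = max|λ| = 0.9269; 0.9269 < 1: convergent.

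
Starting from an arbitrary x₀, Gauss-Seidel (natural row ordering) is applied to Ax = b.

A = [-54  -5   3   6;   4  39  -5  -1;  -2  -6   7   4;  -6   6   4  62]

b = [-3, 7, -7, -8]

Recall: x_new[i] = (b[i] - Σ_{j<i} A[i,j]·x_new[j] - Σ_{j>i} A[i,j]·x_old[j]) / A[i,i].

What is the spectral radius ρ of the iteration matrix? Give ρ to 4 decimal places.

A = D + L + U where D = diag(-54, 39, 7, 62).
Gauss-Seidel: T = -(D+L)⁻¹U, row 0 first, T[0,3] = -(6)/(-54) = +0.1111; later rows by forward substitution.
  T[0,:] = [+0.0000  -0.0926  +0.0556  +0.1111]
  T[1,:] = [+0.0000  +0.0095  +0.1225  +0.0142]
  T[2,:] = [+0.0000  -0.0183  +0.1209  -0.5275]
  T[3,:] = [+0.0000  -0.0087  -0.0143  +0.0434]
|roots of det(T-λI)|: 0.1842, 0.0597, 0.0597, 0.0000.
ρ(T) = max|λ| = 0.1842; 0.1842 < 1 ⇒ converges.

0.1842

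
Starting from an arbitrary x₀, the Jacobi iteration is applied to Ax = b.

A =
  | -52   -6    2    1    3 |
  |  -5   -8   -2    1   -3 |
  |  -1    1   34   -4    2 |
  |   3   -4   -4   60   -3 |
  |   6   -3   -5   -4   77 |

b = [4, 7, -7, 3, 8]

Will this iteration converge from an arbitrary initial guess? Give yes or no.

Diagonal D = diag(-52, -8, 34, 60, 77); L, U strict lower/upper.
Jacobi T = -D⁻¹(L+U): T[0,3] = -(1)/(-52) = +0.0192; T[0,0] = 0.
  T[0,:] = [+0.0000  -0.1154  +0.0385  +0.0192  +0.0577]
  T[1,:] = [-0.6250  +0.0000  -0.2500  +0.1250  -0.3750]
  T[2,:] = [+0.0294  -0.0294  +0.0000  +0.1176  -0.0588]
  T[3,:] = [-0.0500  +0.0667  +0.0667  +0.0000  +0.0500]
  T[4,:] = [-0.0779  +0.0390  +0.0649  +0.0519  +0.0000]
|λ(T)| sorted: 0.2929, 0.1935, 0.1935, 0.0444, 0.0444.
spectral radius ρ = 0.2929; 0.2929 < 1, so it converges for any x₀.

yes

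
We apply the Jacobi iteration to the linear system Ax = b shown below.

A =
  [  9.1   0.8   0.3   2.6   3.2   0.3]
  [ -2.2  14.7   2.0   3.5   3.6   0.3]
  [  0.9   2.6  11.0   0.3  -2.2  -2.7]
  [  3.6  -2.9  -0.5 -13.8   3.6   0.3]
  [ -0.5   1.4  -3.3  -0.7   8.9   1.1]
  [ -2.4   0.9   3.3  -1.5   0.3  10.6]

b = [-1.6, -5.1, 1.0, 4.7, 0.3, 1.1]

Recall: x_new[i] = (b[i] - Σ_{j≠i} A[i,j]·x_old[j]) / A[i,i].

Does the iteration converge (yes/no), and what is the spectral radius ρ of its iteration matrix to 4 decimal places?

Let D = diag(9.1, 14.7, 11, -13.8, 8.9, 10.6); L, U the strict triangles.
T_J = -D⁻¹(L+U): T[4,1] = -(1.4)/(8.9) = -0.1573; T[4,4] = 0.
  T[0,:] = [+0.0000 -0.0879 -0.0330 -0.2857 -0.3516 -0.0330]
  T[1,:] = [+0.1497 +0.0000 -0.1361 -0.2381 -0.2449 -0.0204]
  T[2,:] = [-0.0818 -0.2364 +0.0000 -0.0273 +0.2000 +0.2455]
  T[3,:] = [+0.2609 -0.2101 -0.0362 +0.0000 +0.2609 +0.0217]
  T[4,:] = [+0.0562 -0.1573 +0.3708 +0.0787 +0.0000 -0.1236]
  T[5,:] = [+0.2264 -0.0849 -0.3113 +0.1415 -0.0283 +0.0000]
eigenvalue magnitudes: 0.5123, 0.3774, 0.3774, 0.3091, 0.1404, 0.1404.
spectral radius ρ = 0.5123; 0.5123 < 1, so it converges for any x₀.

yes, ρ = 0.5123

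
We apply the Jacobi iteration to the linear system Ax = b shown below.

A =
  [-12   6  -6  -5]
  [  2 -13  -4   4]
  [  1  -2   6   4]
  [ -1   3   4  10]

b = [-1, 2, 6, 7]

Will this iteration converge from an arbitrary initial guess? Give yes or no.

yes

Diagonal D = diag(-12, -13, 6, 10); L, U strict lower/upper.
Jacobi T = -D⁻¹(L+U): T[1,0] = -(2)/(-13) = +0.1538; T[1,1] = 0.
  T[0,:] = [+0.0000  +0.5000  -0.5000  -0.4167]
  T[1,:] = [+0.1538  +0.0000  -0.3077  +0.3077]
  T[2,:] = [-0.1667  +0.3333  +0.0000  -0.6667]
  T[3,:] = [+0.1000  -0.3000  -0.4000  +0.0000]
|eigenvalues of T|: 0.5455, 0.3539, 0.3539, 0.0313.
spectral radius ρ = 0.5455; 0.5455 < 1: convergent.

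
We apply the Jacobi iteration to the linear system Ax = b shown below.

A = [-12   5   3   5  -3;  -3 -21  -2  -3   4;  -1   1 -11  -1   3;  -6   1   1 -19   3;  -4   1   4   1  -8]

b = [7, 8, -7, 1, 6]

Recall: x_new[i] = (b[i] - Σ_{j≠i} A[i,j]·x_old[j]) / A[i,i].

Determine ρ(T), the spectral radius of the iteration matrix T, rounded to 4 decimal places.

Write A = D+L+U with D = diag(-12, -21, -11, -19, -8).
T_J = -D⁻¹(L+U): T[3,2] = -(1)/(-19) = +0.0526; T[3,3] = 0.
  T[0,:] = [+0.0000  +0.4167  +0.2500  +0.4167  -0.2500]
  T[1,:] = [-0.1429  +0.0000  -0.0952  -0.1429  +0.1905]
  T[2,:] = [-0.0909  +0.0909  +0.0000  -0.0909  +0.2727]
  T[3,:] = [-0.3158  +0.0526  +0.0526  +0.0000  +0.1579]
  T[4,:] = [-0.5000  +0.1250  +0.5000  +0.1250  +0.0000]
|eigenvalues of T|: 0.5161, 0.3448, 0.3448, 0.2584, 0.0525.
ρ = 0.5161; 0.5161 < 1: convergent.

0.5161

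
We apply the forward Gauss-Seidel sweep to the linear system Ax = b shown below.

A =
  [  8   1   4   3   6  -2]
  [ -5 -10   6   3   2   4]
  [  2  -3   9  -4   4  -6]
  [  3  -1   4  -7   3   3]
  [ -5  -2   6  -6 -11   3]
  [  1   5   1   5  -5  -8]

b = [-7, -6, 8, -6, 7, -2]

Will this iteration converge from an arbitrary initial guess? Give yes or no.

no

Write A = D+L+U with D = diag(8, -10, 9, -7, -11, -8).
GS T = -(D+L)⁻¹U: row 0 first, T[0,5] = -(-2)/(8) = +0.2500; later rows by forward substitution.
  T[0,:] = [+0.0000  -0.1250  -0.5000  -0.3750  -0.7500  +0.2500]
  T[1,:] = [+0.0000  +0.0625  +0.8500  +0.4875  +0.5750  +0.2750]
  T[2,:] = [+0.0000  +0.0486  +0.3944  +0.6903  -0.0861  +0.7028]
  T[3,:] = [+0.0000  -0.0347  -0.1103  +0.1641  -0.0242  +0.8980]
  T[4,:] = [+0.0000  +0.0909  +0.3481  +0.3688  +0.2026  +0.0026]
  T[5,:] = [+0.0000  -0.0490  +0.2316  +0.2161  +0.1131  +0.8506]
|eigenvalues of T|: 1.2815, 0.2943, 0.2943, 0.2701, 0.0162, 0.0000.
ρ = 1.2815; 1.2815 > 1 ⇒ diverges.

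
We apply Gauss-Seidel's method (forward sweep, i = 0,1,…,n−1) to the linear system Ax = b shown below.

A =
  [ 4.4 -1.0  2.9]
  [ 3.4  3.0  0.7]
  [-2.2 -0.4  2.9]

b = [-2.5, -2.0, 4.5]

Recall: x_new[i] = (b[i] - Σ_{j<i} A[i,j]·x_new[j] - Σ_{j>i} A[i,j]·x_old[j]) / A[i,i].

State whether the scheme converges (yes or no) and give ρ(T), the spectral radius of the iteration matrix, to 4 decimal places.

yes, ρ = 0.6221

A = D + L + U where D = diag(4.4, 3, 2.9).
GS T = -(D+L)⁻¹U: row 0 first, T[0,1] = -(-1)/(4.4) = +0.2273; later rows by forward substitution.
  T[0,:] = [+0.0000, +0.2273, -0.6591]
  T[1,:] = [+0.0000, -0.2576, +0.5136]
  T[2,:] = [+0.0000, +0.1369, -0.4292]
|roots of det(T-λI)|: 0.6221, 0.0647, 0.0000.
ρ = 0.6221; 0.6221 < 1 ⇒ converges.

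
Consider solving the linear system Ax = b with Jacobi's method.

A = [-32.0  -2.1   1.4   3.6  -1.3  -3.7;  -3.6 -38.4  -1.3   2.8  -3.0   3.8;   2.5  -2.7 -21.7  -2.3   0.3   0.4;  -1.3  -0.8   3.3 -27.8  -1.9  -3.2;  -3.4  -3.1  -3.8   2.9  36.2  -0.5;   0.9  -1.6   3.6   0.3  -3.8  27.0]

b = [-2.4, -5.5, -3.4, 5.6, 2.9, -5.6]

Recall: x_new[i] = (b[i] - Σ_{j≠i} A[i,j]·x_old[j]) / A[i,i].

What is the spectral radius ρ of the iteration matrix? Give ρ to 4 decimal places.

A = D + L + U where D = diag(-32, -38.4, -21.7, -27.8, 36.2, 27).
Jacobi: T = -D⁻¹(L+U), T[2,3] = -(-2.3)/(-21.7) = -0.1060; T[2,2] = 0.
  T[0,:] = [+0.0000 -0.0656 +0.0437 +0.1125 -0.0406 -0.1156]
  T[1,:] = [-0.0938 +0.0000 -0.0339 +0.0729 -0.0781 +0.0990]
  T[2,:] = [+0.1152 -0.1244 +0.0000 -0.1060 +0.0138 +0.0184]
  T[3,:] = [-0.0468 -0.0288 +0.1187 +0.0000 -0.0683 -0.1151]
  T[4,:] = [+0.0939 +0.0856 +0.1050 -0.0801 +0.0000 +0.0138]
  T[5,:] = [-0.0333 +0.0593 -0.1333 -0.0111 +0.1407 +0.0000]
|eigenvalues of T|: 0.2111, 0.1661, 0.1661, 0.1201, 0.1201, 0.0102.
ρ = 0.2111; 0.2111 < 1 ⇒ converges.

0.2111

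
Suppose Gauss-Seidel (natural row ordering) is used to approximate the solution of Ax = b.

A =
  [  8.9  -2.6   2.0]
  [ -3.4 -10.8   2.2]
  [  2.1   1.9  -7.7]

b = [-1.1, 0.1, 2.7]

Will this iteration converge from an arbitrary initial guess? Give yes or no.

yes

A = D + L + U where D = diag(8.9, -10.8, -7.7).
Gauss-Seidel: T = -(D+L)⁻¹U, row 0 first, T[0,1] = -(-2.6)/(8.9) = +0.2921; later rows by forward substitution.
  T[0,:] = [+0.0000  +0.2921  -0.2247]
  T[1,:] = [+0.0000  -0.0920  +0.2744]
  T[2,:] = [+0.0000  +0.0570  +0.0064]
eigenvalue magnitudes: 0.1771, 0.0916, 0.0000.
spectral radius ρ = 0.1771; 0.1771 < 1 ⇒ converges.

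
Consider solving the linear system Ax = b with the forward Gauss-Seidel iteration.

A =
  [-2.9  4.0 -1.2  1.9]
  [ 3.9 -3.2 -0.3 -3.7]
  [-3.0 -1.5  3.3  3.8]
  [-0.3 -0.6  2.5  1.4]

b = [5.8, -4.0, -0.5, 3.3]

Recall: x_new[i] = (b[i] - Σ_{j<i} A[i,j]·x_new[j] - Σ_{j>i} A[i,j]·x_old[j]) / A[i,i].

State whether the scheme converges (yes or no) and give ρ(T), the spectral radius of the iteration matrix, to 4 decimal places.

A = D + L + U where D = diag(-2.9, -3.2, 3.3, 1.4).
GS T = -(D+L)⁻¹U: row 0 first, T[0,2] = -(-1.2)/(-2.9) = -0.4138; later rows by forward substitution.
  T[0,:] = [+0.0000  +1.3793  -0.4138  +0.6552]
  T[1,:] = [+0.0000  +1.6810  -0.5981  -0.3578]
  T[2,:] = [+0.0000  +2.0180  -0.6480  -0.7185]
  T[3,:] = [+0.0000  -2.5876  +0.8122  +1.2701]
moduli |λ_i(T)| = 1.6594, 0.6124, 0.0314, 0.0000.
spectral radius ρ = 1.6594; 1.6594 > 1, so it fails to converge.

no, ρ = 1.6594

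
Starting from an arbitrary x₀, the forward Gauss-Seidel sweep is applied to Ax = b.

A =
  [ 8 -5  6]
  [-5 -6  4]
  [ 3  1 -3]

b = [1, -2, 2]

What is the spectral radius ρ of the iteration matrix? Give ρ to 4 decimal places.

Let D = diag(8, -6, -3); L, U the strict triangles.
T_GS = -(D+L)⁻¹U: row 0 first, T[0,2] = -(6)/(8) = -0.7500; later rows by forward substitution.
  T[0,:] = [+0.0000 +0.6250 -0.7500]
  T[1,:] = [+0.0000 -0.5208 +1.2917]
  T[2,:] = [+0.0000 +0.4514 -0.3194]
|roots of det(T-λI)|: 1.1903, 0.3500, 0.0000.
ρ = 1.1903; 1.1903 > 1: divergent.

1.1903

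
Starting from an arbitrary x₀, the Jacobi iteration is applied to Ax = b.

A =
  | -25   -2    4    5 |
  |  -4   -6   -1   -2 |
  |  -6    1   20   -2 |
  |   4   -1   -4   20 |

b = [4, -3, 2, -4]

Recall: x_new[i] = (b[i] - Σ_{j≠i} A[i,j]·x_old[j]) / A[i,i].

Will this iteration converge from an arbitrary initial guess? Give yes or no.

yes

Let D = diag(-25, -6, 20, 20); L, U the strict triangles.
Jacobi: T = -D⁻¹(L+U), T[1,3] = -(-2)/(-6) = -0.3333; T[1,1] = 0.
  T[0,:] = [+0.0000, -0.0800, +0.1600, +0.2000]
  T[1,:] = [-0.6667, +0.0000, -0.1667, -0.3333]
  T[2,:] = [+0.3000, -0.0500, +0.0000, +0.1000]
  T[3,:] = [-0.2000, +0.0500, +0.2000, +0.0000]
|eigenvalues of T|: 0.3312, 0.2394, 0.1213, 0.1213.
ρ(T) = max|λ| = 0.3312; 0.3312 < 1: convergent.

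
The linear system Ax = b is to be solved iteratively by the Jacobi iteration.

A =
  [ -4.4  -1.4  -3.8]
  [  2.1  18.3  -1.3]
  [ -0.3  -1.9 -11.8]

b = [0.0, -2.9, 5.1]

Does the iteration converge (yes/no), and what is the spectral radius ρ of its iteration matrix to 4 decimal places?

yes, ρ = 0.3107

Split A = D + L + U, D = diag(-4.4, 18.3, -11.8).
Jacobi: T = -D⁻¹(L+U), T[2,1] = -(-1.9)/(-11.8) = -0.1610; T[2,2] = 0.
  T[0,:] = [+0.0000  -0.3182  -0.8636]
  T[1,:] = [-0.1148  +0.0000  +0.0710]
  T[2,:] = [-0.0254  -0.1610  +0.0000]
moduli |λ_i(T)| = 0.3107, 0.2225, 0.2225.
ρ(T) = max|λ| = 0.3107; 0.3107 < 1, so it converges for any x₀.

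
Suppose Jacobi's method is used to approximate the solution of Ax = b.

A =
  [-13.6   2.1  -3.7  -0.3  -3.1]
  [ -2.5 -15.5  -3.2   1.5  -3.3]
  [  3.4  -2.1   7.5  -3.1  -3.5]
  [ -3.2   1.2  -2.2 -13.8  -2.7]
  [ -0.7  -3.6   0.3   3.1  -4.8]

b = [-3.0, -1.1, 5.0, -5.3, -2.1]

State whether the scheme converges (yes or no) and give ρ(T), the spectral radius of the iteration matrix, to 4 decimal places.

Split A = D + L + U, D = diag(-13.6, -15.5, 7.5, -13.8, -4.8).
T_J = -D⁻¹(L+U): T[3,2] = -(-2.2)/(-13.8) = -0.1594; T[3,3] = 0.
  T[0,:] = [+0.0000 +0.1544 -0.2721 -0.0221 -0.2279]
  T[1,:] = [-0.1613 +0.0000 -0.2065 +0.0968 -0.2129]
  T[2,:] = [-0.4533 +0.2800 +0.0000 +0.4133 +0.4667]
  T[3,:] = [-0.2319 +0.0870 -0.1594 +0.0000 -0.1957]
  T[4,:] = [-0.1458 -0.7500 +0.0625 +0.6458 +0.0000]
|λ(T)| sorted: 0.5334, 0.3911, 0.3911, 0.0990, 0.0108.
ρ(T) = max|λ| = 0.5334; 0.5334 < 1, so it converges for any x₀.

yes, ρ = 0.5334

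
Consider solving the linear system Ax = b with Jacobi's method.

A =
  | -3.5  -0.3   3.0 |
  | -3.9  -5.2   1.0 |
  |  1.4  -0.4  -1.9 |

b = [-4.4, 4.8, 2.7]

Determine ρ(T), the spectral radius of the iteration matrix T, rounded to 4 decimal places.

0.8909

Write A = D+L+U with D = diag(-3.5, -5.2, -1.9).
Jacobi T = -D⁻¹(L+U): T[1,0] = -(-3.9)/(-5.2) = -0.7500; T[1,1] = 0.
  T[0,:] = [+0.0000  -0.0857  +0.8571]
  T[1,:] = [-0.7500  +0.0000  +0.1923]
  T[2,:] = [+0.7368  -0.2105  +0.0000]
eigenvalue magnitudes: 0.8909, 0.6907, 0.2002.
ρ(T) = max|λ| = 0.8909; 0.8909 < 1 ⇒ converges.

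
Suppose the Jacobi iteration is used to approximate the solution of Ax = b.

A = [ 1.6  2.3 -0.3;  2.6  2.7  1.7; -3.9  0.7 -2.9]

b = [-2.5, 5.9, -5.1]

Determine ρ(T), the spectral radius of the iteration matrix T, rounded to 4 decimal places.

1.3769

Write A = D+L+U with D = diag(1.6, 2.7, -2.9).
T_J = -D⁻¹(L+U): T[0,1] = -(2.3)/(1.6) = -1.4375; T[0,0] = 0.
  T[0,:] = [+0.0000  -1.4375  +0.1875]
  T[1,:] = [-0.9630  +0.0000  -0.6296]
  T[2,:] = [-1.3448  +0.2414  +0.0000]
moduli |λ_i(T)| = 1.3769, 0.9569, 0.9569.
ρ(T) = max|λ| = 1.3769; 1.3769 > 1: divergent.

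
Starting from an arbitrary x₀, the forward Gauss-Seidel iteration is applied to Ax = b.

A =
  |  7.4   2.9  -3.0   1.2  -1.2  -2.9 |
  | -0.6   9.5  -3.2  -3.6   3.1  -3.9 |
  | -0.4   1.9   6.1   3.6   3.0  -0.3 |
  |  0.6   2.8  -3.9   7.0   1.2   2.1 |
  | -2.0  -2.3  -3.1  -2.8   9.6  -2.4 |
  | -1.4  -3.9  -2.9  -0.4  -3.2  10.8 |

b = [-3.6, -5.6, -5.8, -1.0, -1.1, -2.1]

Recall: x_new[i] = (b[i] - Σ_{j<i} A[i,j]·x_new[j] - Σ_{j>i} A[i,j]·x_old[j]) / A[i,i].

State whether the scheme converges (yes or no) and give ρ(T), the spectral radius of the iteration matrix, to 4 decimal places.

yes, ρ = 0.8830

Split A = D + L + U, D = diag(7.4, 9.5, 6.1, 7, 9.6, 10.8).
GS T = -(D+L)⁻¹U: row 0 first, T[0,5] = -(-2.9)/(7.4) = +0.3919; later rows by forward substitution.
  T[0,:] = [+0.0000  -0.3919  +0.4054  -0.1622  +0.1622  +0.3919]
  T[1,:] = [+0.0000  -0.0248  +0.3624  +0.3687  -0.3161  +0.4353]
  T[2,:] = [+0.0000  -0.0180  -0.0863  -0.7156  -0.3827  -0.0607]
  T[3,:] = [+0.0000  +0.0335  -0.2278  -0.5323  -0.2721  -0.5415]
  T[4,:] = [+0.0000  -0.0836  +0.0770  -0.3318  -0.2449  +0.2584]
  T[5,:] = [+0.0000  -0.0881  +0.1746  -0.1981  -0.2785  +0.2482]
|roots of det(T-λI)|: 0.8830, 0.3201, 0.1203, 0.1203, 0.1059, 0.0000.
ρ = 0.8830; 0.8830 < 1, so it converges for any x₀.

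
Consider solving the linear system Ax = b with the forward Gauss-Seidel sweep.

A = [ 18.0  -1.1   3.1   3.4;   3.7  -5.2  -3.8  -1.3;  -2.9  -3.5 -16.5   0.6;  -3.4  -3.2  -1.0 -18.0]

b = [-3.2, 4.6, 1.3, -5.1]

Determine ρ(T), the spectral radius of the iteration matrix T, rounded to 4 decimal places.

Split A = D + L + U, D = diag(18, -5.2, -16.5, -18).
GS T = -(D+L)⁻¹U: row 0 first, T[0,1] = -(-1.1)/(18) = +0.0611; later rows by forward substitution.
  T[0,:] = [+0.0000, +0.0611, -0.1722, -0.1889]
  T[1,:] = [+0.0000, +0.0435, -0.8533, -0.3844]
  T[2,:] = [+0.0000, -0.0200, +0.2113, +0.1511]
  T[3,:] = [+0.0000, -0.0182, +0.1725, +0.0956]
|eigenvalues of T|: 0.3943, 0.0279, 0.0279, 0.0000.
ρ = 0.3943; 0.3943 < 1: convergent.

0.3943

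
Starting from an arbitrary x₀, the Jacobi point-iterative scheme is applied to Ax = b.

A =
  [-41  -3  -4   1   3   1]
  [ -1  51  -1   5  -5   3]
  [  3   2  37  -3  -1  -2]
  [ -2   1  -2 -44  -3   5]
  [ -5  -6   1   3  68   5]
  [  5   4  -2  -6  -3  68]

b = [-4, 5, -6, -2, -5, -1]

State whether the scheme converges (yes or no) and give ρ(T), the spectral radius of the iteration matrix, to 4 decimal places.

A = D + L + U where D = diag(-41, 51, 37, -44, 68, 68).
T_J = -D⁻¹(L+U): T[4,5] = -(5)/(68) = -0.0735; T[4,4] = 0.
  T[0,:] = [+0.0000 -0.0732 -0.0976 +0.0244 +0.0732 +0.0244]
  T[1,:] = [+0.0196 +0.0000 +0.0196 -0.0980 +0.0980 -0.0588]
  T[2,:] = [-0.0811 -0.0541 +0.0000 +0.0811 +0.0270 +0.0541]
  T[3,:] = [-0.0455 +0.0227 -0.0455 +0.0000 -0.0682 +0.1136]
  T[4,:] = [+0.0735 +0.0882 -0.0147 -0.0441 +0.0000 -0.0735]
  T[5,:] = [-0.0735 -0.0588 +0.0294 +0.0882 +0.0441 +0.0000]
|λ(T)| sorted: 0.1746, 0.1069, 0.1069, 0.0613, 0.0329, 0.0329.
ρ(T) = max|λ| = 0.1746; 0.1746 < 1: convergent.

yes, ρ = 0.1746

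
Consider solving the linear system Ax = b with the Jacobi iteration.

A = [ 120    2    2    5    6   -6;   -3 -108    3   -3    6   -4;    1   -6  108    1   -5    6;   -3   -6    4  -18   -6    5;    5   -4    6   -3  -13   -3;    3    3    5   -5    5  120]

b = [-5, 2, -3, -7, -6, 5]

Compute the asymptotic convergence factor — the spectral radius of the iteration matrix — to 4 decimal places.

Let D = diag(120, -108, 108, -18, -13, 120); L, U the strict triangles.
Jacobi: T = -D⁻¹(L+U), T[3,2] = -(4)/(-18) = +0.2222; T[3,3] = 0.
  T[0,:] = [+0.0000 -0.0167 -0.0167 -0.0417 -0.0500 +0.0500]
  T[1,:] = [-0.0278 +0.0000 +0.0278 -0.0278 +0.0556 -0.0370]
  T[2,:] = [-0.0093 +0.0556 +0.0000 -0.0093 +0.0463 -0.0556]
  T[3,:] = [-0.1667 -0.3333 +0.2222 +0.0000 -0.3333 +0.2778]
  T[4,:] = [+0.3846 -0.3077 +0.4615 -0.2308 +0.0000 -0.2308]
  T[5,:] = [-0.0250 -0.0250 -0.0417 +0.0417 -0.0417 +0.0000]
|eigenvalues of T|: 0.3610, 0.2674, 0.0974, 0.0974, 0.0675, 0.0448.
ρ = 0.3610; 0.3610 < 1: convergent.

0.3610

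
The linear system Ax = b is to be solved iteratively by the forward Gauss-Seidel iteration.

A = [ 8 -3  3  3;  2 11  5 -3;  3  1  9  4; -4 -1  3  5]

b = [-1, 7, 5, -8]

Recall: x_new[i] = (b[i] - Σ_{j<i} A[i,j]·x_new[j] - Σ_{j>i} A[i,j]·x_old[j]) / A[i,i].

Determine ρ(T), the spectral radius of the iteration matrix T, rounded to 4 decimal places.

0.7036

Let D = diag(8, 11, 9, 5); L, U the strict triangles.
Gauss-Seidel: T = -(D+L)⁻¹U, row 0 first, T[0,1] = -(-3)/(8) = +0.3750; later rows by forward substitution.
  T[0,:] = [+0.0000 +0.3750 -0.3750 -0.3750]
  T[1,:] = [+0.0000 -0.0682 -0.3864 +0.3409]
  T[2,:] = [+0.0000 -0.1174 +0.1679 -0.3573]
  T[3,:] = [+0.0000 +0.3568 -0.4780 -0.0174]
|λ(T)| sorted: 0.7036, 0.4124, 0.2088, 0.0000.
spectral radius ρ = 0.7036; 0.7036 < 1: convergent.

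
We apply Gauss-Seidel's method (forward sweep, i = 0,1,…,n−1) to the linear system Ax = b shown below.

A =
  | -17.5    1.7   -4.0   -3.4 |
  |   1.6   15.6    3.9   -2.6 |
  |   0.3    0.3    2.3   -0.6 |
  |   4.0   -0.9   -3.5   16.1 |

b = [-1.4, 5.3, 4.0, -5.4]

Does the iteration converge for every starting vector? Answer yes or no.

yes

Write A = D+L+U with D = diag(-17.5, 15.6, 2.3, 16.1).
Gauss-Seidel: T = -(D+L)⁻¹U, row 0 first, T[0,3] = -(-3.4)/(-17.5) = -0.1943; later rows by forward substitution.
  T[0,:] = [+0.0000, +0.0971, -0.2286, -0.1943]
  T[1,:] = [+0.0000, -0.0100, -0.2266, +0.1866]
  T[2,:] = [+0.0000, -0.0114, +0.0594, +0.2619]
  T[3,:] = [+0.0000, -0.0272, +0.0570, +0.1156]
|roots of det(T-λI)|: 0.2276, 0.0832, 0.0832, 0.0000.
spectral radius ρ = 0.2276; 0.2276 < 1, so it converges for any x₀.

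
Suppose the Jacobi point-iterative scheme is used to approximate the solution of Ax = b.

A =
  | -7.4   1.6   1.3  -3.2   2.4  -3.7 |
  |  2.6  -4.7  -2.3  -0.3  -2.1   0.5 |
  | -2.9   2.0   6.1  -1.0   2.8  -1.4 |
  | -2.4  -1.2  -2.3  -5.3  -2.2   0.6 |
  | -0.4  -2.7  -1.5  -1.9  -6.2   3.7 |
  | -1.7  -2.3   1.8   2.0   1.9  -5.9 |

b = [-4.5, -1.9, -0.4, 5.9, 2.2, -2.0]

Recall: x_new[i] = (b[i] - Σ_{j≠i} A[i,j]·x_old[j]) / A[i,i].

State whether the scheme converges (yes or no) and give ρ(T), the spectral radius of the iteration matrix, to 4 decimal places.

Let D = diag(-7.4, -4.7, 6.1, -5.3, -6.2, -5.9); L, U the strict triangles.
Jacobi T = -D⁻¹(L+U): T[5,0] = -(-1.7)/(-5.9) = -0.2881; T[5,5] = 0.
  T[0,:] = [+0.0000 +0.2162 +0.1757 -0.4324 +0.3243 -0.5000]
  T[1,:] = [+0.5532 +0.0000 -0.4894 -0.0638 -0.4468 +0.1064]
  T[2,:] = [+0.4754 -0.3279 +0.0000 +0.1639 -0.4590 +0.2295]
  T[3,:] = [-0.4528 -0.2264 -0.4340 +0.0000 -0.4151 +0.1132]
  T[4,:] = [-0.0645 -0.4355 -0.2419 -0.3065 +0.0000 +0.5968]
  T[5,:] = [-0.2881 -0.3898 +0.3051 +0.3390 +0.3220 +0.0000]
moduli |λ_i(T)| = 1.1799, 0.7881, 0.5596, 0.4751, 0.4061, 0.4061.
ρ(T) = max|λ| = 1.1799; 1.1799 > 1: divergent.

no, ρ = 1.1799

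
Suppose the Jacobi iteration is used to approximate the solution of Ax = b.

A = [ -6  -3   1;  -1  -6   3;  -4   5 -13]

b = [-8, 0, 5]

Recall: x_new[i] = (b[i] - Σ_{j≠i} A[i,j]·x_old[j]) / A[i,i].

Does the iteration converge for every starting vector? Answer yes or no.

yes

Let D = diag(-6, -6, -13); L, U the strict triangles.
Jacobi T = -D⁻¹(L+U): T[2,0] = -(-4)/(-13) = -0.3077; T[2,2] = 0.
  T[0,:] = [+0.0000  -0.5000  +0.1667]
  T[1,:] = [-0.1667  +0.0000  +0.5000]
  T[2,:] = [-0.3077  +0.3846  +0.0000]
|roots of det(T-λI)|: 0.5816, 0.3375, 0.3375.
ρ = 0.5816; 0.5816 < 1, so it converges for any x₀.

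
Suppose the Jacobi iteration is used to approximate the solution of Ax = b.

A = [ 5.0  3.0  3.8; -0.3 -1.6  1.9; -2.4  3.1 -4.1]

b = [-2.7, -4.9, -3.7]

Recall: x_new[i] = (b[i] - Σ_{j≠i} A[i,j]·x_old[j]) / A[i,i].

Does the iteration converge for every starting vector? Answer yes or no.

Split A = D + L + U, D = diag(5, -1.6, -4.1).
Jacobi T = -D⁻¹(L+U): T[2,1] = -(3.1)/(-4.1) = +0.7561; T[2,2] = 0.
  T[0,:] = [+0.0000, -0.6000, -0.7600]
  T[1,:] = [-0.1875, +0.0000, +1.1875]
  T[2,:] = [-0.5854, +0.7561, +0.0000]
eigenvalue magnitudes: 1.3572, 0.9502, 0.4069.
ρ(T) = max|λ| = 1.3572; 1.3572 > 1 ⇒ diverges.

no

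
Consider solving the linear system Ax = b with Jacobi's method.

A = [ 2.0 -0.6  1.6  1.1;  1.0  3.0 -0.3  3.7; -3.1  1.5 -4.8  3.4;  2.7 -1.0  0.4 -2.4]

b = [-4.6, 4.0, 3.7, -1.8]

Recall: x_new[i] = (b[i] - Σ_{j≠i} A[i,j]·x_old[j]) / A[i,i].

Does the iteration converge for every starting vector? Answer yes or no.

no

Let D = diag(2, 3, -4.8, -2.4); L, U the strict triangles.
Jacobi T = -D⁻¹(L+U): T[0,3] = -(1.1)/(2) = -0.5500; T[0,0] = 0.
  T[0,:] = [+0.0000  +0.3000  -0.8000  -0.5500]
  T[1,:] = [-0.3333  +0.0000  +0.1000  -1.2333]
  T[2,:] = [-0.6458  +0.3125  +0.0000  +0.7083]
  T[3,:] = [+1.1250  -0.4167  +0.1667  +0.0000]
eigenvalue magnitudes: 1.2008, 0.9401, 0.9401, 0.0870.
ρ = 1.2008; 1.2008 > 1, so it fails to converge.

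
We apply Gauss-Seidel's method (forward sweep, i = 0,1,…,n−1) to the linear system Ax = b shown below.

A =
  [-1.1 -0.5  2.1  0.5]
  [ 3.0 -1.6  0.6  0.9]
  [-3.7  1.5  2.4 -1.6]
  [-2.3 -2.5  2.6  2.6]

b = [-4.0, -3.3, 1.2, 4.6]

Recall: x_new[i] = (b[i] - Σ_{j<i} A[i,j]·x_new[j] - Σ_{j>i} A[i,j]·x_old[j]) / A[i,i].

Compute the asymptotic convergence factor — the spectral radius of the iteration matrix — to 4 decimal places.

1.5885

Split A = D + L + U, D = diag(-1.1, -1.6, 2.4, 2.6).
GS T = -(D+L)⁻¹U: row 0 first, T[0,2] = -(2.1)/(-1.1) = +1.9091; later rows by forward substitution.
  T[0,:] = [+0.0000 -0.4545 +1.9091 +0.4545]
  T[1,:] = [+0.0000 -0.8523 +3.9545 +1.4148]
  T[2,:] = [+0.0000 -0.1681 +0.4716 +0.4832]
  T[3,:] = [+0.0000 -1.0535 +5.0197 +1.2793]
|λ(T)| sorted: 1.5885, 0.7719, 0.0820, 0.0000.
spectral radius ρ = 1.5885; 1.5885 > 1: divergent.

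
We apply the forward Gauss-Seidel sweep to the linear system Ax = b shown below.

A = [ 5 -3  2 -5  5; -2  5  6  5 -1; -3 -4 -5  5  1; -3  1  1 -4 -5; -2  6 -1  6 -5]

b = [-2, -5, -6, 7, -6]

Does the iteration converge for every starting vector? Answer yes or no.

no

Split A = D + L + U, D = diag(5, 5, -5, -4, -5).
Gauss-Seidel: T = -(D+L)⁻¹U, row 0 first, T[0,3] = -(-5)/(5) = +1.0000; later rows by forward substitution.
  T[0,:] = [+0.0000, +0.6000, -0.4000, +1.0000, -1.0000]
  T[1,:] = [+0.0000, +0.2400, -1.3600, -0.6000, -0.2000]
  T[2,:] = [+0.0000, -0.5520, +1.3280, +0.8800, +0.9600]
  T[3,:] = [+0.0000, -0.5280, +0.2920, -0.6800, -0.3100]
  T[4,:] = [+0.0000, -0.4752, -1.3872, -2.1120, -0.4040]
eigenvalue magnitudes: 1.4658, 1.1523, 0.5547, 0.3842, 0.0000.
spectral radius ρ = 1.4658; 1.4658 > 1, so it fails to converge.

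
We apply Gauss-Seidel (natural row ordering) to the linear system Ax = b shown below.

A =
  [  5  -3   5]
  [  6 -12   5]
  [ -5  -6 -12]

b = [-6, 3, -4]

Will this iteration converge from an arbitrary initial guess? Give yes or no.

yes

Let D = diag(5, -12, -12); L, U the strict triangles.
T_GS = -(D+L)⁻¹U: row 0 first, T[0,2] = -(5)/(5) = -1.0000; later rows by forward substitution.
  T[0,:] = [+0.0000, +0.6000, -1.0000]
  T[1,:] = [+0.0000, +0.3000, -0.0833]
  T[2,:] = [+0.0000, -0.4000, +0.4583]
moduli |λ_i(T)| = 0.5782, 0.1802, 0.0000.
ρ = 0.5782; 0.5782 < 1 ⇒ converges.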